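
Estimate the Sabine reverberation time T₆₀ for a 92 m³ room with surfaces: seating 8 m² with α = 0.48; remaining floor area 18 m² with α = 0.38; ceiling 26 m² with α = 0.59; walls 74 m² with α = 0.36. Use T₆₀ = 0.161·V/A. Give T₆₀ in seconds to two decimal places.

0.28 s

A = Σ Sᵢαᵢ = 8·0.48 + 18·0.38 + 26·0.59 + 74·0.36 = 52.66 m².
T₆₀ = 0.161·V/A = 0.161·92/52.66 = 0.281 s.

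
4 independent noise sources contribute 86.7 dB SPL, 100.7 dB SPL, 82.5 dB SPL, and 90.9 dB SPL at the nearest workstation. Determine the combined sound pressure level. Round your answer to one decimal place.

For uncorrelated sources the intensities add, so convert each level to linear form, sum, and take 10·log₁₀ of the total.
Σ 10^(L/10) = 10^(86.7/10) + 10^(100.7/10) + 10^(82.5/10) + 10^(90.9/10) = 1.362e+10.
L_total = 10·log₁₀(1.362e+10) = 101.34 dB SPL.

101.3 dB SPL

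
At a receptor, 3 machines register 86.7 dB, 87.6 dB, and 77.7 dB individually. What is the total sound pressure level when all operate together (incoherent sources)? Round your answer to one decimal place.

90.4 dB

Incoherent sources combine by intensity addition: L_total = 10·log₁₀(Σ 10^(L_i/10)).
Σ 10^(L/10) = 10^(86.7/10) + 10^(87.6/10) + 10^(77.7/10) = 1.102e+09.
L_total = 10·log₁₀(1.102e+09) = 90.42 dB.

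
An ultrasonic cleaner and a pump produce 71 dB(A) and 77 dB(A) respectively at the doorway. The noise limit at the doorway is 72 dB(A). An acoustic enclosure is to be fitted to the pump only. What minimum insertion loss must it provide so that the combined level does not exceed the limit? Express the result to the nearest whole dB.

Fixed contribution from the other source: Σ 10^(L/10) = 10^(71/10) = 1.259e+07 (71.00 dB(A)).
To meet 72 dB(A) overall, the treated pump may contribute at most 10^(72/10) − 1.259e+07 = 3.260e+06, i.e. 65.13 dB(A).
So the pump must be reduced from 77 to 65.13 dB(A): IL = 11.87 dB.

12 dB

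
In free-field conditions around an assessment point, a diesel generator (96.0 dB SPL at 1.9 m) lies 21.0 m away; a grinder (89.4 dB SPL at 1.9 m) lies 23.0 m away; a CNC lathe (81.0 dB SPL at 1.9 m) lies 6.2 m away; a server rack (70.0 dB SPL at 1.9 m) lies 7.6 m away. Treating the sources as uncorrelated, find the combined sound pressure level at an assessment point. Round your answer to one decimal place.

77.1 dB SPL

Apply inverse-square spreading to bring every level to the receiver, then sum 10^(L/10).
diesel generator: 96.0 − 20·log₁₀(21.0/1.9) = 96.0 − 20.87 = 75.13 dB SPL.
grinder: 89.4 − 20·log₁₀(23.0/1.9) = 89.4 − 21.66 = 67.74 dB SPL.
CNC lathe: 81.0 − 20·log₁₀(6.2/1.9) = 81.0 − 10.27 = 70.73 dB SPL.
server rack: 70.0 − 20·log₁₀(7.6/1.9) = 70.0 − 12.04 = 57.96 dB SPL.
Σ 10^(L/10) = 5.098e+07 → L_total = 10·log₁₀(5.098e+07) = 77.07 dB SPL.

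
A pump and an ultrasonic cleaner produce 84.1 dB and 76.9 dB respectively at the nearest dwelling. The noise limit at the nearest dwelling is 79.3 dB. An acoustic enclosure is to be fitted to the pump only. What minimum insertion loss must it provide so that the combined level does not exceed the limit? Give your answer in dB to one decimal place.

8.5 dB

Fixed contribution from the other source: Σ 10^(L/10) = 10^(76.9/10) = 4.898e+07 (76.90 dB).
The limit corresponds to 10^(79.3/10) = 8.511e+07; subtracting the fixed part leaves 3.614e+07 for the pump, i.e. 75.58 dB.
So the pump must be reduced from 84.1 to 75.58 dB: IL = 8.52 dB.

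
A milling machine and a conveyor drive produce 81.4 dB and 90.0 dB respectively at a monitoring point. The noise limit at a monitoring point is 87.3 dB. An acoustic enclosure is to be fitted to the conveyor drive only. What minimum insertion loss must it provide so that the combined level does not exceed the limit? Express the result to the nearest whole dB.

4 dB

Fixed contribution from the other source: Σ 10^(L/10) = 10^(81.4/10) = 1.380e+08 (81.40 dB).
To meet 87.3 dB overall, the treated conveyor drive may contribute at most 10^(87.3/10) − 1.380e+08 = 3.990e+08, i.e. 86.01 dB.
So the conveyor drive must be reduced from 90.0 to 86.01 dB: IL = 3.99 dB.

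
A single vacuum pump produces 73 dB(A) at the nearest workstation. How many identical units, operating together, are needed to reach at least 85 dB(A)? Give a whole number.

16

The shortfall is 85 − 73 = 12.0 dB, and N units add 10·log₁₀ N, so need 10·log₁₀ N ≥ 12.0.
N ≥ 10^(12.0/10) = 15.849, so N = 16.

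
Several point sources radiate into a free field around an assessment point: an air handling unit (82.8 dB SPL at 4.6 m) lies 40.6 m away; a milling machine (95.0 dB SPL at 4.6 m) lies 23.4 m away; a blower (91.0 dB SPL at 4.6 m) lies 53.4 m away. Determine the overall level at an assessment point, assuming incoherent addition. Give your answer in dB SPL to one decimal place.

Propagate each source to the receiver with L = L_ref − 20·log₁₀(r/r_ref), then add intensities.
air handling unit: 82.8 − 20·log₁₀(40.6/4.6) = 82.8 − 18.92 = 63.88 dB SPL.
milling machine: 95.0 − 20·log₁₀(23.4/4.6) = 95.0 − 14.13 = 80.87 dB SPL.
blower: 91.0 − 20·log₁₀(53.4/4.6) = 91.0 − 21.30 = 69.70 dB SPL.
Σ 10^(L/10) = 1.340e+08 → L_total = 10·log₁₀(1.340e+08) = 81.27 dB SPL.

81.3 dB SPL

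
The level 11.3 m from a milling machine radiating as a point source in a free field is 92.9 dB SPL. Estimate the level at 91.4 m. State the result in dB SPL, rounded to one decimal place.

74.7 dB SPL

Spherical spreading from a point source gives a 20·log₁₀(r₂/r₁) drop.
L₂ = 92.9 − 20·log₁₀(91.4/11.3) = 92.9 − 18.157 = 74.74 dB SPL.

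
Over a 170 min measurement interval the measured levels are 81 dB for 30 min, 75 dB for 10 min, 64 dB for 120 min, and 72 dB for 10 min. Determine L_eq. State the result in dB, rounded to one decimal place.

L_eq = 10·log₁₀[(1/T)·Σ tᵢ·10^(Lᵢ/10)] with T = 170 min.
Σ tᵢ·10^(Lᵢ/10) = 30·10^(81/10) + 10·10^(75/10) + 120·10^(64/10) + 10·10^(72/10) = 4.553e+09.
L_eq = 10·log₁₀(4.553e+09/170) = 74.28 dB.

74.3 dB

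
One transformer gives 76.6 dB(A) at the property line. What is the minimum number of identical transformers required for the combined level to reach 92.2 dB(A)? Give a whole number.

N identical sources give L₁ + 10·log₁₀ N, so require 10·log₁₀ N ≥ 92.2 − 76.6 = 15.6 dB.
N ≥ 10^(15.6/10) = 36.308, so N = 37.

37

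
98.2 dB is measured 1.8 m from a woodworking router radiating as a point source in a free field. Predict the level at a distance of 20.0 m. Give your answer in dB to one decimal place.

77.3 dB

Point-source attenuation: ΔL = 20·log₁₀(r₂/r₁) = 20·log₁₀(20.0/1.8) = 20.915 dB.
L₂ = 98.2 − 20·log₁₀(20.0/1.8) = 98.2 − 20.915 = 77.28 dB.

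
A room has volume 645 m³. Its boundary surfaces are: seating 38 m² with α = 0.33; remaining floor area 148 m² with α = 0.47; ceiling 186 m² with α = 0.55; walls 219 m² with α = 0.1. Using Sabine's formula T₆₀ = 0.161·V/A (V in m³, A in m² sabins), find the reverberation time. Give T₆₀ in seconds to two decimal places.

0.50 s

Summing Sᵢαᵢ: 38·0.33 + 148·0.47 + 186·0.55 + 219·0.1 = 206.30 m².
T₆₀ = 0.161·V/A = 0.161·645/206.30 = 0.503 s.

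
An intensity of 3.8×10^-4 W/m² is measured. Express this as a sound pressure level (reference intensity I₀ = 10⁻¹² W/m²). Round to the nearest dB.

86 dB

Dividing by I₀ shifts the exponent by 12: I/I₀ = 3.8×10^8.
L = 10·(0.5798 + 8) = 85.80 dB.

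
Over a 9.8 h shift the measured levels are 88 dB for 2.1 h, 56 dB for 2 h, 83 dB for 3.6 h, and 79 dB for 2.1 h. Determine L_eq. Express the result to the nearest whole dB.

84 dB

Weight each interval's intensity by its duration and average over T = 9.8 h:
Σ tᵢ·10^(Lᵢ/10) = 2.1·10^(88/10) + 2·10^(56/10) + 3.6·10^(83/10) + 2.1·10^(79/10) = 2.211e+09.
L_eq = 10·log₁₀(2.211e+09/9.8) = 83.53 dB.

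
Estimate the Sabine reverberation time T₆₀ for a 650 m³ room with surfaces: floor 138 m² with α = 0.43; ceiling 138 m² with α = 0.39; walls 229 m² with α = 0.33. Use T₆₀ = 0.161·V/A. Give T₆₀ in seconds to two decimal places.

A = Σ Sᵢαᵢ = 138·0.43 + 138·0.39 + 229·0.33 = 188.73 m².
T₆₀ = 0.161·V/A = 0.161·650/188.73 = 0.554 s.

0.55 s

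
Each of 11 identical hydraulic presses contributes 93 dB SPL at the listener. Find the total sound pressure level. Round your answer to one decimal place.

103.4 dB SPL

N identical incoherent sources raise the level by 10·log₁₀ N.
L_total = 93 + 10·log₁₀(11) = 93 + 10.414 = 103.41 dB SPL.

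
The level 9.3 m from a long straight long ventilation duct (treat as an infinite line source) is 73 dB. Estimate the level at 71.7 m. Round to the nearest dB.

64 dB

Cylindrical spreading from a line source gives a 10·log₁₀(r₂/r₁) drop.
L₂ = 73 − 10·log₁₀(71.7/9.3) = 73 − 8.870 = 64.13 dB.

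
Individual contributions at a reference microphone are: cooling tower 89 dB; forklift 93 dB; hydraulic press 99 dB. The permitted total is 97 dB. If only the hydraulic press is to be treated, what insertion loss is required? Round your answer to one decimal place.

Everything except the hydraulic press sums to 10^(89/10) + 10^(93/10) = 2.790e+09 in linear terms, 94.46 dB.
The limit corresponds to 10^(97/10) = 5.012e+09; subtracting the fixed part leaves 2.222e+09 for the hydraulic press, i.e. 93.47 dB.
Required insertion loss = 99 − 93.47 = 5.53 dB.

5.5 dB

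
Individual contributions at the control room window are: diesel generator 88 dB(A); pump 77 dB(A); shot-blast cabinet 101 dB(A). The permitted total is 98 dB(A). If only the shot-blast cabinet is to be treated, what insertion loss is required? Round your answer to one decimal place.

3.5 dB

Fixed contribution from the other sources: Σ 10^(L/10) = 10^(88/10) + 10^(77/10) = 6.811e+08 (88.33 dB(A)).
To meet 98 dB(A) overall, the treated shot-blast cabinet may contribute at most 10^(98/10) − 6.811e+08 = 5.628e+09, i.e. 97.50 dB(A).
So the shot-blast cabinet must be reduced from 101 to 97.50 dB(A): IL = 3.50 dB.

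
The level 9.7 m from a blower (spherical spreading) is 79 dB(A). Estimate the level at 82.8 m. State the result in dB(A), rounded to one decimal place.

60.4 dB(A)

For a point source, L₂ = L₁ − 20·log₁₀(r₂/r₁).
L₂ = 79 − 20·log₁₀(82.8/9.7) = 79 − 18.625 = 60.37 dB(A).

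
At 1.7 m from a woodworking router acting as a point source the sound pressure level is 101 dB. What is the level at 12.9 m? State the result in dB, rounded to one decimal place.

83.4 dB

Point-source attenuation: ΔL = 20·log₁₀(r₂/r₁) = 20·log₁₀(12.9/1.7) = 17.603 dB.
L₂ = 101 − 20·log₁₀(12.9/1.7) = 101 − 17.603 = 83.40 dB.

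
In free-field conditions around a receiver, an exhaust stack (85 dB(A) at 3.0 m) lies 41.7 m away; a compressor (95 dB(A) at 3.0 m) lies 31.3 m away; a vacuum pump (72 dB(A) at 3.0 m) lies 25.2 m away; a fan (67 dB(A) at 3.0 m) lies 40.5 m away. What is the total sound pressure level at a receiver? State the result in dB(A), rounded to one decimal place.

74.9 dB(A)

Apply inverse-square spreading to bring every level to the receiver, then sum 10^(L/10).
exhaust stack: 85 − 20·log₁₀(41.7/3.0) = 85 − 22.86 = 62.14 dB(A).
compressor: 95 − 20·log₁₀(31.3/3.0) = 95 − 20.37 = 74.63 dB(A).
vacuum pump: 72 − 20·log₁₀(25.2/3.0) = 72 − 18.49 = 53.51 dB(A).
fan: 67 − 20·log₁₀(40.5/3.0) = 67 − 22.61 = 44.39 dB(A).
Σ 10^(L/10) = 3.094e+07 → L_total = 10·log₁₀(3.094e+07) = 74.91 dB(A).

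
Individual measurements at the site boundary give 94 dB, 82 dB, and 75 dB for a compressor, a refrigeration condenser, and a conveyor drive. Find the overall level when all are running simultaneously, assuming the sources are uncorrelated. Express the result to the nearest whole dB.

94 dB

Incoherent sources combine by intensity addition: L_total = 10·log₁₀(Σ 10^(L_i/10)).
Σ 10^(L/10) = 10^(94/10) + 10^(82/10) + 10^(75/10) = 2.702e+09.
L_total = 10·log₁₀(2.702e+09) = 94.32 dB.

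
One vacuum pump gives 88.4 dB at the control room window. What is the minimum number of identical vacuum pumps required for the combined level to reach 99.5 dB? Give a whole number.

N identical sources give L₁ + 10·log₁₀ N, so require 10·log₁₀ N ≥ 99.5 − 88.4 = 11.1 dB.
N ≥ 10^(11.1/10) = 12.882, so N = 13.

13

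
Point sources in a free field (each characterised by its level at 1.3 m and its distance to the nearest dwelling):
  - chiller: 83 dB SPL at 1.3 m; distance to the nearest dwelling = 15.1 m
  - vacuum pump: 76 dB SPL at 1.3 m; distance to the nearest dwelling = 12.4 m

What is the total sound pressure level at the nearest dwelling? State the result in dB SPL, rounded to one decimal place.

62.8 dB SPL

Propagate each source to the receiver with L = L_ref − 20·log₁₀(r/r_ref), then add intensities.
chiller: 83 − 20·log₁₀(15.1/1.3) = 83 − 21.30 = 61.70 dB SPL.
vacuum pump: 76 − 20·log₁₀(12.4/1.3) = 76 − 19.59 = 56.41 dB SPL.
Σ 10^(L/10) = 1.916e+06 → L_total = 10·log₁₀(1.916e+06) = 62.82 dB SPL.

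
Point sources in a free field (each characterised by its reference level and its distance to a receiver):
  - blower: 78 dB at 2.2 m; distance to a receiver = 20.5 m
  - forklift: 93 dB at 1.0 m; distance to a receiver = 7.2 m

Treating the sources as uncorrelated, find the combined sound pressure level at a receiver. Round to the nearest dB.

76 dB

First find each source's level at the receiver (point-source: −20·log₁₀(r/r_ref)), then combine on an intensity basis.
blower: 78 − 20·log₁₀(20.5/2.2) = 78 − 19.39 = 58.61 dB.
forklift: 93 − 20·log₁₀(7.2/1.0) = 93 − 17.15 = 75.85 dB.
Σ 10^(L/10) = 3.922e+07 → L_total = 10·log₁₀(3.922e+07) = 75.93 dB.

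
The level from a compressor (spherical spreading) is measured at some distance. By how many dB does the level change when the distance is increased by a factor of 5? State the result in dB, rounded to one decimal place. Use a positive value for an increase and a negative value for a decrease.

-14.0 dB

A point source loses 6 dB per doubling of distance; generally ΔL = −20·log₁₀(r₂/r₁).
ΔL = −20·log₁₀(5) = -13.98 dB.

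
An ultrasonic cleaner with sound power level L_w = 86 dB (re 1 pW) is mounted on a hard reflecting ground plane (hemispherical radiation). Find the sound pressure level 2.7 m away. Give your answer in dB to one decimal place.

69.4 dB

Free-field hemispherical radiation: L_p = L_w − 10·log₁₀(2π·r²), r = 2.7 m.
2π·r² = 45.8 m², 10·log₁₀ of that is 16.609 dB.
L_p = 86 − 16.609 = 69.39 dB.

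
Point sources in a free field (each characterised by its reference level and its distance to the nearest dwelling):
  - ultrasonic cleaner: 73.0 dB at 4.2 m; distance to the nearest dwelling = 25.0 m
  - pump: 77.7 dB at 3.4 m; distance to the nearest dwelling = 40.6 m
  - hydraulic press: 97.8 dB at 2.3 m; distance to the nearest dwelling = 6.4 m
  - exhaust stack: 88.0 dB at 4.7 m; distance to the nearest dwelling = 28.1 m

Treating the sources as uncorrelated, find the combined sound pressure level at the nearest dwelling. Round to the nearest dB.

Apply inverse-square spreading to bring every level to the receiver, then sum 10^(L/10).
ultrasonic cleaner: 73.0 − 20·log₁₀(25.0/4.2) = 73.0 − 15.49 = 57.51 dB.
pump: 77.7 − 20·log₁₀(40.6/3.4) = 77.7 − 21.54 = 56.16 dB.
hydraulic press: 97.8 − 20·log₁₀(6.4/2.3) = 97.8 − 8.89 = 88.91 dB.
exhaust stack: 88.0 − 20·log₁₀(28.1/4.7) = 88.0 − 15.53 = 72.47 dB.
Σ 10^(L/10) = 7.968e+08 → L_total = 10·log₁₀(7.968e+08) = 89.01 dB.

89 dB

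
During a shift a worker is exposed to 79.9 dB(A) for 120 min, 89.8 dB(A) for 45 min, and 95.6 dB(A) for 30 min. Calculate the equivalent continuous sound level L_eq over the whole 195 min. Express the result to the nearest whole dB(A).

The energy average is taken in the linear domain: L_eq = 10·log₁₀[(Σ tᵢ·10^(Lᵢ/10))/T], T = 195 min.
Σ tᵢ·10^(Lᵢ/10) = 120·10^(79.9/10) + 45·10^(89.8/10) + 30·10^(95.6/10) = 1.636e+11.
L_eq = 10·log₁₀(1.636e+11/195) = 89.24 dB(A).

89 dB(A)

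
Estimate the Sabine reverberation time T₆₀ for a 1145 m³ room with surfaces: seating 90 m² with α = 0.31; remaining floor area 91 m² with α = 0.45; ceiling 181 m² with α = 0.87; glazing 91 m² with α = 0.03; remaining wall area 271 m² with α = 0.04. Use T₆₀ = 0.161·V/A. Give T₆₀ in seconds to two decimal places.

0.77 s

Summing Sᵢαᵢ: 90·0.31 + 91·0.45 + 181·0.87 + 91·0.03 + 271·0.04 = 239.89 m².
T₆₀ = 0.161·V/A = 0.161·1145/239.89 = 0.768 s.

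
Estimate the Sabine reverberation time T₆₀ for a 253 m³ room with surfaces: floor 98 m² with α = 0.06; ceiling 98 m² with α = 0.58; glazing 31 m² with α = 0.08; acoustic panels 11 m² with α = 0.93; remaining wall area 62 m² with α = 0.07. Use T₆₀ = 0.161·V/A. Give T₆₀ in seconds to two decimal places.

Summing Sᵢαᵢ: 98·0.06 + 98·0.58 + 31·0.08 + 11·0.93 + 62·0.07 = 79.77 m².
T₆₀ = 0.161·V/A = 0.161·253/79.77 = 0.511 s.

0.51 s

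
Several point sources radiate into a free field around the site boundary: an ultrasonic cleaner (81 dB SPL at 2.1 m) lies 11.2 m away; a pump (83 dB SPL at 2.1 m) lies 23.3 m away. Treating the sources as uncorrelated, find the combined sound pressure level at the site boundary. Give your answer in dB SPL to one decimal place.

67.8 dB SPL

Apply inverse-square spreading to bring every level to the receiver, then sum 10^(L/10).
ultrasonic cleaner: 81 − 20·log₁₀(11.2/2.1) = 81 − 14.54 = 66.46 dB SPL.
pump: 83 − 20·log₁₀(23.3/2.1) = 83 − 20.90 = 62.10 dB SPL.
Σ 10^(L/10) = 6.047e+06 → L_total = 10·log₁₀(6.047e+06) = 67.82 dB SPL.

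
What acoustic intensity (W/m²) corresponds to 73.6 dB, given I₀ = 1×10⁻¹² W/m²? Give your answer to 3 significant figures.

2.29e-05 W/m²

I = I₀·10^(L/10) = 10⁻¹² × 10^(73.6/10) = 10^(-4.640).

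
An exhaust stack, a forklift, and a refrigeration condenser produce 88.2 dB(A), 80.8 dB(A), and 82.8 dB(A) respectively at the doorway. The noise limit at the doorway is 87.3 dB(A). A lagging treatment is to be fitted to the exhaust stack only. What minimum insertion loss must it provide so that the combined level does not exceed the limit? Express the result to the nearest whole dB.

Everything except the exhaust stack sums to 10^(80.8/10) + 10^(82.8/10) = 3.108e+08 in linear terms, 84.92 dB(A).
The limit corresponds to 10^(87.3/10) = 5.370e+08; subtracting the fixed part leaves 2.263e+08 for the exhaust stack, i.e. 83.55 dB(A).
Required insertion loss = 88.2 − 83.55 = 4.65 dB.

5 dB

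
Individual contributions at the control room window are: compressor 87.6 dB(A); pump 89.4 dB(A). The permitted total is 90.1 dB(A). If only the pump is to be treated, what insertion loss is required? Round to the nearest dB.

3 dB

Everything except the pump sums to 10^(87.6/10) = 5.754e+08 in linear terms, 87.60 dB(A).
The limit corresponds to 10^(90.1/10) = 1.023e+09; subtracting the fixed part leaves 4.479e+08 for the pump, i.e. 86.51 dB(A).
Required insertion loss = 89.4 − 86.51 = 2.89 dB.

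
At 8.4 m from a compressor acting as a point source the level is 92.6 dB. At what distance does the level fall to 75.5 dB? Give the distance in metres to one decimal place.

60.2 m

For a point source L₁ − L₂ = 20·log₁₀(r₂/r₁), so r₂ = r₁·10^((L₁−L₂)/20).
r₂ = 8.4·10^((92.6−75.5)/20) = 8.4·10^(17.1/20) = 60.16 m.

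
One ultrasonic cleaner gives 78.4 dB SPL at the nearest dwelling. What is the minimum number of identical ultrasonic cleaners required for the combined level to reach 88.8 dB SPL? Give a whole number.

Need L₁ + 10·log₁₀ N ≥ 88.8, i.e. log₁₀ N ≥ 1.04.
N ≥ 10^(10.4/10) = 10.965, so N = 11.

11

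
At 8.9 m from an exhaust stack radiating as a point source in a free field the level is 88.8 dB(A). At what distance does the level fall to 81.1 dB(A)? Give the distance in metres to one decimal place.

Point-source spreading drops the level by 20·log₁₀(r₂/r₁); inverting, r₂/r₁ = 10^(ΔL/20).
r₂ = 8.9·10^((88.8−81.1)/20) = 8.9·10^(7.7/20) = 21.60 m.

21.6 m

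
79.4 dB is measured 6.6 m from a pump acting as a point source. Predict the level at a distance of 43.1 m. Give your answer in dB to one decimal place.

Point-source attenuation: ΔL = 20·log₁₀(r₂/r₁) = 20·log₁₀(43.1/6.6) = 16.299 dB.
L₂ = 79.4 − 20·log₁₀(43.1/6.6) = 79.4 − 16.299 = 63.10 dB.

63.1 dB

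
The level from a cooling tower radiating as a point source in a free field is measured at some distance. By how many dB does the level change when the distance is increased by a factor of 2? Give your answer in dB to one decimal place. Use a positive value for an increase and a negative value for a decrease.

-6.0 dB

With spherical spreading the level changes by −20·log₁₀(r₂/r₁).
ΔL = −20·log₁₀(2) = -6.02 dB.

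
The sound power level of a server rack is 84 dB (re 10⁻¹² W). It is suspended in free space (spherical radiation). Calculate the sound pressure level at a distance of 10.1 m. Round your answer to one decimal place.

52.9 dB

L_p = L_w − 10·log₁₀(4π·r²) with r = 10.1 m.
4π·r² = 1282 m², 10·log₁₀ of that is 31.079 dB.
L_p = 84 − 31.079 = 52.92 dB.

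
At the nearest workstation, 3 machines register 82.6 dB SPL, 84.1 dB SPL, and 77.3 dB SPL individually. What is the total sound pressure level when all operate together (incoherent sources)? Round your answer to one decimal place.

Incoherent sources combine by intensity addition: L_total = 10·log₁₀(Σ 10^(L_i/10)).
Σ 10^(L/10) = 10^(82.6/10) + 10^(84.1/10) + 10^(77.3/10) = 4.927e+08.
L_total = 10·log₁₀(4.927e+08) = 86.93 dB SPL.

86.9 dB SPL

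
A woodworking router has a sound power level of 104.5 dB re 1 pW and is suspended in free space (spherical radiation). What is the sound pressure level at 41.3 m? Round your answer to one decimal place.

L_p = L_w − 10·log₁₀(4π·r²) with r = 41.3 m.
4π·r² = 2.143e+04 m², 10·log₁₀ of that is 43.311 dB.
L_p = 104.5 − 43.311 = 61.19 dB.

61.2 dB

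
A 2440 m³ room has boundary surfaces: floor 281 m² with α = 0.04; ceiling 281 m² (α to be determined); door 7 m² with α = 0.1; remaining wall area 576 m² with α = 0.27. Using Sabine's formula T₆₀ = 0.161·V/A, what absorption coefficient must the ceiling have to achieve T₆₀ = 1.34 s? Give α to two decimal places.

From T₆₀ = 0.161·V/A, the target T₆₀ = 1.34 s needs A = 0.161·2440/1.34 = 293.16 m².
Absorption from the other surfaces = 281·0.04 + 7·0.1 + 576·0.27 = 167.46 m², so the ceiling must supply 125.70 m² over 281 m².
α = 125.70/281 = 0.447.

0.45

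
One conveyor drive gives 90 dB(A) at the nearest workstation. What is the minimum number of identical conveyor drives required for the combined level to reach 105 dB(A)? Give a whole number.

N identical sources give L₁ + 10·log₁₀ N, so require 10·log₁₀ N ≥ 105 − 90 = 15.0 dB.
N ≥ 10^(15.0/10) = 31.623, so N = 32.

32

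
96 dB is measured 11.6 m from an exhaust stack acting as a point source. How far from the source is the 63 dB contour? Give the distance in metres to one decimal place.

Point-source spreading drops the level by 20·log₁₀(r₂/r₁); inverting, r₂/r₁ = 10^(ΔL/20).
r₂ = 11.6·10^((96−63)/20) = 11.6·10^(33.0/20) = 518.15 m.

518.2 m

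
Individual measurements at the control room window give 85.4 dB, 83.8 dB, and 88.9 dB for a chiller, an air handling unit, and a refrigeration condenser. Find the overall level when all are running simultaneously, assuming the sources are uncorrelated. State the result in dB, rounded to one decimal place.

91.3 dB

Incoherent sources combine by intensity addition: L_total = 10·log₁₀(Σ 10^(L_i/10)).
Σ 10^(L/10) = 10^(85.4/10) + 10^(83.8/10) + 10^(88.9/10) = 1.363e+09.
L_total = 10·log₁₀(1.363e+09) = 91.34 dB.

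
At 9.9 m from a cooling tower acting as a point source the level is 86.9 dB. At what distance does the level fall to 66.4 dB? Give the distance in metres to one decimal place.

The 20.5 dB drop corresponds to a distance ratio of 10^(20.5/20) for a point source.
r₂ = 9.9·10^((86.9−66.4)/20) = 9.9·10^(20.5/20) = 104.87 m.

104.9 m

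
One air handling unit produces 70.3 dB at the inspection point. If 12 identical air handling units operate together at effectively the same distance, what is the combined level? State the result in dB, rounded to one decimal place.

81.1 dB

L_total = L₁ + 10·log₁₀ N for N identical incoherent sources.
L_total = 70.3 + 10·log₁₀(12) = 70.3 + 10.792 = 81.09 dB.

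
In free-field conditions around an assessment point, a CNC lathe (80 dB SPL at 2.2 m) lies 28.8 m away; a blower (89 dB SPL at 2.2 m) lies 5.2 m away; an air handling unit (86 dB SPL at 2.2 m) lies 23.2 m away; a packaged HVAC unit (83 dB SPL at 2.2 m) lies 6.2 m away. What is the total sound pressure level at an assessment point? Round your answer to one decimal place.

82.3 dB SPL

Apply inverse-square spreading to bring every level to the receiver, then sum 10^(L/10).
CNC lathe: 80 − 20·log₁₀(28.8/2.2) = 80 − 22.34 = 57.66 dB SPL.
blower: 89 − 20·log₁₀(5.2/2.2) = 89 − 7.47 = 81.53 dB SPL.
air handling unit: 86 − 20·log₁₀(23.2/2.2) = 86 − 20.46 = 65.54 dB SPL.
packaged HVAC unit: 83 − 20·log₁₀(6.2/2.2) = 83 − 9.00 = 74.00 dB SPL.
Σ 10^(L/10) = 1.715e+08 → L_total = 10·log₁₀(1.715e+08) = 82.34 dB SPL.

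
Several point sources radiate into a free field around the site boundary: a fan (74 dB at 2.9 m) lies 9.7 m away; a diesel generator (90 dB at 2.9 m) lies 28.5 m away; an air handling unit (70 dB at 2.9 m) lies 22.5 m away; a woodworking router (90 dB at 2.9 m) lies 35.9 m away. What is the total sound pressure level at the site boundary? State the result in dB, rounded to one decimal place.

72.9 dB

Apply inverse-square spreading to bring every level to the receiver, then sum 10^(L/10).
fan: 74 − 20·log₁₀(9.7/2.9) = 74 − 10.49 = 63.51 dB.
diesel generator: 90 − 20·log₁₀(28.5/2.9) = 90 − 19.85 = 70.15 dB.
air handling unit: 70 − 20·log₁₀(22.5/2.9) = 70 − 17.80 = 52.20 dB.
woodworking router: 90 − 20·log₁₀(35.9/2.9) = 90 − 21.85 = 68.15 dB.
Σ 10^(L/10) = 1.929e+07 → L_total = 10·log₁₀(1.929e+07) = 72.85 dB.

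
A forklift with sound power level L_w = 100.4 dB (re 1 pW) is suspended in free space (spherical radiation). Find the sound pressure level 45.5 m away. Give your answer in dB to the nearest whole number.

L_p = L_w − 10·log₁₀(4π·r²) with r = 45.5 m.
4π·r² = 2.602e+04 m², 10·log₁₀ of that is 44.152 dB.
L_p = 100.4 − 44.152 = 56.25 dB.

56 dB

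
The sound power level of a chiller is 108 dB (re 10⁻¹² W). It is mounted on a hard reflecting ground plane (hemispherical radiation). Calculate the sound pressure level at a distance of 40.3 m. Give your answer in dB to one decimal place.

The power spreads over a hemisphere of area 2π·r², so L_p = L_w − 10·log₁₀(2π·r²).
2π·r² = 1.02e+04 m², 10·log₁₀ of that is 40.088 dB.
L_p = 108 − 40.088 = 67.91 dB.

67.9 dB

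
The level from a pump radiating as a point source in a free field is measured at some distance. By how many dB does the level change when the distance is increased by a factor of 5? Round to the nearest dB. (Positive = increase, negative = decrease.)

-14 dB

With spherical spreading the level changes by −20·log₁₀(r₂/r₁).
ΔL = −20·log₁₀(5) = -13.98 dB.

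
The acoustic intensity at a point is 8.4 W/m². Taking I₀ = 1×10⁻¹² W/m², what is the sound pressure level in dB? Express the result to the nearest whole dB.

129 dB

L = 10·log₁₀(I/I₀) = 10·log₁₀(8.4/10⁻¹²) = 10·log₁₀(8.4×10^12).
L = 10·(0.9243 + 12) = 129.24 dB.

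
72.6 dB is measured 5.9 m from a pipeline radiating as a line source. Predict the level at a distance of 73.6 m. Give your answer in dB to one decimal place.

61.6 dB

Line-source attenuation: ΔL = 10·log₁₀(r₂/r₁) = 10·log₁₀(73.6/5.9) = 10.960 dB.
L₂ = 72.6 − 10·log₁₀(73.6/5.9) = 72.6 − 10.960 = 61.64 dB.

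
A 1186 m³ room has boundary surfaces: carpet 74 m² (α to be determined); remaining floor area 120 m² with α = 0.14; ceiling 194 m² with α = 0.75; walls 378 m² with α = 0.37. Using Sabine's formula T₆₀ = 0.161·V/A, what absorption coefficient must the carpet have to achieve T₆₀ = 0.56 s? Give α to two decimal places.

From T₆₀ = 0.161·V/A, the target T₆₀ = 0.56 s needs A = 0.161·1186/0.56 = 340.97 m².
Absorption from the other surfaces = 120·0.14 + 194·0.75 + 378·0.37 = 302.16 m², so the carpet must supply 38.81 m² over 74 m².
α = 38.81/74 = 0.525.

0.52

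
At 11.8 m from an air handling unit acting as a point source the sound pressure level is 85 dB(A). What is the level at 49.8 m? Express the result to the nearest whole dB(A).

72 dB(A)

Spherical spreading from a point source gives a 20·log₁₀(r₂/r₁) drop.
L₂ = 85 − 20·log₁₀(49.8/11.8) = 85 − 12.507 = 72.49 dB(A).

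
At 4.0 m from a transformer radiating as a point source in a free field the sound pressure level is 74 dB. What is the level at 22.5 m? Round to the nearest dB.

Spherical spreading from a point source gives a 20·log₁₀(r₂/r₁) drop.
L₂ = 74 − 20·log₁₀(22.5/4.0) = 74 − 15.002 = 59.00 dB.

59 dB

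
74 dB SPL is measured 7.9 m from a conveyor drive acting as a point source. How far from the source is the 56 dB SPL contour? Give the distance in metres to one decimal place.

For a point source L₁ − L₂ = 20·log₁₀(r₂/r₁), so r₂ = r₁·10^((L₁−L₂)/20).
r₂ = 7.9·10^((74−56)/20) = 7.9·10^(18.0/20) = 62.75 m.

62.8 m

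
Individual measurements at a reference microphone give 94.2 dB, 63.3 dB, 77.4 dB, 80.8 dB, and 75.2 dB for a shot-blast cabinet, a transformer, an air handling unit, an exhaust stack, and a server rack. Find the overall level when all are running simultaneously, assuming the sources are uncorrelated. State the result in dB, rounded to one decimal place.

94.5 dB

Incoherent sources combine by intensity addition: L_total = 10·log₁₀(Σ 10^(L_i/10)).
Σ 10^(L/10) = 10^(94.2/10) + 10^(63.3/10) + 10^(77.4/10) + 10^(80.8/10) + 10^(75.2/10) = 2.841e+09.
L_total = 10·log₁₀(2.841e+09) = 94.53 dB.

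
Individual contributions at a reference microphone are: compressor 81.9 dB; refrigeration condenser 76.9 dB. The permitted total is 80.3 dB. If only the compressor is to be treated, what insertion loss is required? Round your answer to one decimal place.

4.3 dB

Everything except the compressor sums to 10^(76.9/10) = 4.898e+07 in linear terms, 76.90 dB.
To meet 80.3 dB overall, the treated compressor may contribute at most 10^(80.3/10) − 4.898e+07 = 5.817e+07, i.e. 77.65 dB.
Required insertion loss = 81.9 − 77.65 = 4.25 dB.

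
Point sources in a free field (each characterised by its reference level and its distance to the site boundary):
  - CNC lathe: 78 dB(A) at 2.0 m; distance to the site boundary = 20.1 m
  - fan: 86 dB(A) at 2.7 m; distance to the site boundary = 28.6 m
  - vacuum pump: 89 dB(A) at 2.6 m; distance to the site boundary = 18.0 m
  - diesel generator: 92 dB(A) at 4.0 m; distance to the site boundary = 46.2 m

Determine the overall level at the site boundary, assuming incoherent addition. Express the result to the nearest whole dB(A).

75 dB(A)

Apply inverse-square spreading to bring every level to the receiver, then sum 10^(L/10).
CNC lathe: 78 − 20·log₁₀(20.1/2.0) = 78 − 20.04 = 57.96 dB(A).
fan: 86 − 20·log₁₀(28.6/2.7) = 86 − 20.50 = 65.50 dB(A).
vacuum pump: 89 − 20·log₁₀(18.0/2.6) = 89 − 16.81 = 72.19 dB(A).
diesel generator: 92 − 20·log₁₀(46.2/4.0) = 92 − 21.25 = 70.75 dB(A).
Σ 10^(L/10) = 3.263e+07 → L_total = 10·log₁₀(3.263e+07) = 75.14 dB(A).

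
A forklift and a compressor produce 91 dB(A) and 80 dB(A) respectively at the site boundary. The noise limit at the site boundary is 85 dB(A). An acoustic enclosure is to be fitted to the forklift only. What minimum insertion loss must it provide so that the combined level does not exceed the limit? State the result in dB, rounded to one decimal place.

7.7 dB

The untreated sources together contribute 10^(80/10) = 1.000e+08, i.e. 80.00 dB(A).
To meet 85 dB(A) overall, the treated forklift may contribute at most 10^(85/10) − 1.000e+08 = 2.162e+08, i.e. 83.35 dB(A).
Required insertion loss = 91 − 83.35 = 7.65 dB.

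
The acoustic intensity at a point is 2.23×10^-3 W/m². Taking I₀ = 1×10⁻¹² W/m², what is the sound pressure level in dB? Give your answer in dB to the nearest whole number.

93 dB

Dividing by I₀ shifts the exponent by 12: I/I₀ = 2.23×10^9.
L = 10·(0.3483 + 9) = 93.48 dB.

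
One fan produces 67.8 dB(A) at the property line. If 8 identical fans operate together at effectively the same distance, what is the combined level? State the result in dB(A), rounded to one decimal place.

L_total = L₁ + 10·log₁₀ N for N identical incoherent sources.
L_total = 67.8 + 10·log₁₀(8) = 67.8 + 9.031 = 76.83 dB(A).

76.8 dB(A)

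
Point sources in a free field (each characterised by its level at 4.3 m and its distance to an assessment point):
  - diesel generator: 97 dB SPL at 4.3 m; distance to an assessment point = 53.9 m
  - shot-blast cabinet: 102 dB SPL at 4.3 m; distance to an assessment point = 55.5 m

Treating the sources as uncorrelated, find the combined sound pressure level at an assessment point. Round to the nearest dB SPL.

Propagate each source to the receiver with L = L_ref − 20·log₁₀(r/r_ref), then add intensities.
diesel generator: 97 − 20·log₁₀(53.9/4.3) = 97 − 21.96 = 75.04 dB SPL.
shot-blast cabinet: 102 − 20·log₁₀(55.5/4.3) = 102 − 22.22 = 79.78 dB SPL.
Σ 10^(L/10) = 1.270e+08 → L_total = 10·log₁₀(1.270e+08) = 81.04 dB SPL.

81 dB SPL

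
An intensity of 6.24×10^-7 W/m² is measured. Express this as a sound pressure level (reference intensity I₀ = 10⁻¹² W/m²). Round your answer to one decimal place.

I/I₀ = 6.24×10^-7/10⁻¹² = 6.24×10^5, and L = 10·log₁₀(I/I₀).
L = 10·(0.7952 + 5) = 57.95 dB.

58.0 dB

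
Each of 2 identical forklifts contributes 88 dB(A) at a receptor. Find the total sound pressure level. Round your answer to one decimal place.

L_total = L₁ + 10·log₁₀ N for N identical incoherent sources.
L_total = 88 + 10·log₁₀(2) = 88 + 3.010 = 91.01 dB(A).

91.0 dB(A)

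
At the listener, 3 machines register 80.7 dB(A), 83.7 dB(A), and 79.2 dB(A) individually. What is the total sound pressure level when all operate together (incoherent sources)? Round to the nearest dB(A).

86 dB(A)

For uncorrelated sources the intensities add, so convert each level to linear form, sum, and take 10·log₁₀ of the total.
Σ 10^(L/10) = 10^(80.7/10) + 10^(83.7/10) + 10^(79.2/10) = 4.351e+08.
L_total = 10·log₁₀(4.351e+08) = 86.39 dB(A).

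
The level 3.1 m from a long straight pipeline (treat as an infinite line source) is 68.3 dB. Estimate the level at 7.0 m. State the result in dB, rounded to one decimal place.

64.8 dB

For a line source, L₂ = L₁ − 10·log₁₀(r₂/r₁).
L₂ = 68.3 − 10·log₁₀(7.0/3.1) = 68.3 − 3.537 = 64.76 dB.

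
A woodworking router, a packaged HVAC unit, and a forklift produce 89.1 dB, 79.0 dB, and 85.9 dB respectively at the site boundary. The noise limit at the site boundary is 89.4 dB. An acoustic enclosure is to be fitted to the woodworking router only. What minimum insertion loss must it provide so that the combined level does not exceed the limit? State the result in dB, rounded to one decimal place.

Fixed contribution from the other sources: Σ 10^(L/10) = 10^(79.0/10) + 10^(85.9/10) = 4.685e+08 (86.71 dB).
To meet 89.4 dB overall, the treated woodworking router may contribute at most 10^(89.4/10) − 4.685e+08 = 4.025e+08, i.e. 86.05 dB.
So the woodworking router must be reduced from 89.1 to 86.05 dB: IL = 3.05 dB.

3.1 dB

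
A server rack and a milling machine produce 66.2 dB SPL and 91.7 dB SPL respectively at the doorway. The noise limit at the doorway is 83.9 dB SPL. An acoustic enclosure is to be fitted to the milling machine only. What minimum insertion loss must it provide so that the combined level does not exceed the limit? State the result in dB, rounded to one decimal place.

The untreated sources together contribute 10^(66.2/10) = 4.169e+06, i.e. 66.20 dB SPL.
To meet 83.9 dB SPL overall, the treated milling machine may contribute at most 10^(83.9/10) − 4.169e+06 = 2.413e+08, i.e. 83.83 dB SPL.
So the milling machine must be reduced from 91.7 to 83.83 dB SPL: IL = 7.87 dB.

7.9 dB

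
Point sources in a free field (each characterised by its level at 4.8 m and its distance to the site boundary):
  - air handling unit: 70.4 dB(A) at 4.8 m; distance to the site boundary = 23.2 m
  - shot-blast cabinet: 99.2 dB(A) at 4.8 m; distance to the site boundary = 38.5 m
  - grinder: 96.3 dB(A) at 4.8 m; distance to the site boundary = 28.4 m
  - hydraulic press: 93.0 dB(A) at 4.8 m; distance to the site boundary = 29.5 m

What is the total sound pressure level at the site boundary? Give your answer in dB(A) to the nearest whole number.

Apply inverse-square spreading to bring every level to the receiver, then sum 10^(L/10).
air handling unit: 70.4 − 20·log₁₀(23.2/4.8) = 70.4 − 13.68 = 56.72 dB(A).
shot-blast cabinet: 99.2 − 20·log₁₀(38.5/4.8) = 99.2 − 18.08 = 81.12 dB(A).
grinder: 96.3 − 20·log₁₀(28.4/4.8) = 96.3 − 15.44 = 80.86 dB(A).
hydraulic press: 93.0 − 20·log₁₀(29.5/4.8) = 93.0 − 15.77 = 77.23 dB(A).
Σ 10^(L/10) = 3.044e+08 → L_total = 10·log₁₀(3.044e+08) = 84.83 dB(A).

85 dB(A)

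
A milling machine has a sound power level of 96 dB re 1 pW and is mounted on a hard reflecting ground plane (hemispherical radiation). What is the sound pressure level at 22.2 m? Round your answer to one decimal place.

L_p = L_w − 10·log₁₀(2π·r²) with r = 22.2 m.
2π·r² = 3097 m², 10·log₁₀ of that is 34.909 dB.
L_p = 96 − 34.909 = 61.09 dB.

61.1 dB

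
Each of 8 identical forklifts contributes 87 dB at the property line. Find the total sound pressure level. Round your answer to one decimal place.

96.0 dB

N identical incoherent sources raise the level by 10·log₁₀ N.
L_total = 87 + 10·log₁₀(8) = 87 + 9.031 = 96.03 dB.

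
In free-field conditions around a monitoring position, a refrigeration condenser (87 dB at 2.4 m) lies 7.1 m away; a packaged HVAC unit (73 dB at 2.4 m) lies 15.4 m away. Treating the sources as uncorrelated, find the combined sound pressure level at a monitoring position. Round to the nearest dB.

Propagate each source to the receiver with L = L_ref − 20·log₁₀(r/r_ref), then add intensities.
refrigeration condenser: 87 − 20·log₁₀(7.1/2.4) = 87 − 9.42 = 77.58 dB.
packaged HVAC unit: 73 − 20·log₁₀(15.4/2.4) = 73 − 16.15 = 56.85 dB.
Σ 10^(L/10) = 5.775e+07 → L_total = 10·log₁₀(5.775e+07) = 77.62 dB.

78 dB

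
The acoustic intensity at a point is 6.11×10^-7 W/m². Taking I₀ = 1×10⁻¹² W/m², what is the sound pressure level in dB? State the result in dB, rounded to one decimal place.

57.9 dB

Dividing by I₀ shifts the exponent by 12: I/I₀ = 6.11×10^5.
L = 10·(0.7860 + 5) = 57.86 dB.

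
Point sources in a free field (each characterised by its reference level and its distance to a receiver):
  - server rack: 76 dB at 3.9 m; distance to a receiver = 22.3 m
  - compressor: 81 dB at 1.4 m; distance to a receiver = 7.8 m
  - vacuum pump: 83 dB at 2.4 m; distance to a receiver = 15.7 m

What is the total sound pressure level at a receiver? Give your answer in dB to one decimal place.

First find each source's level at the receiver (point-source: −20·log₁₀(r/r_ref)), then combine on an intensity basis.
server rack: 76 − 20·log₁₀(22.3/3.9) = 76 − 15.14 = 60.86 dB.
compressor: 81 − 20·log₁₀(7.8/1.4) = 81 − 14.92 = 66.08 dB.
vacuum pump: 83 − 20·log₁₀(15.7/2.4) = 83 − 16.31 = 66.69 dB.
Σ 10^(L/10) = 9.936e+06 → L_total = 10·log₁₀(9.936e+06) = 69.97 dB.

70.0 dB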